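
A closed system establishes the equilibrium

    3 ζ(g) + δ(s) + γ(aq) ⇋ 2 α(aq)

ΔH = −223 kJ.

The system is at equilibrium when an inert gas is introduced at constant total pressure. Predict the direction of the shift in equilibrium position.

left

Adding inert gas at constant total pressure expands the volume and lowers every reacting partial pressure. With Δn_gas = 0 − 3 = -3, Q moves away from K toward the side with fewer gas moles, so the system shifts toward the side with more gas moles — to the left.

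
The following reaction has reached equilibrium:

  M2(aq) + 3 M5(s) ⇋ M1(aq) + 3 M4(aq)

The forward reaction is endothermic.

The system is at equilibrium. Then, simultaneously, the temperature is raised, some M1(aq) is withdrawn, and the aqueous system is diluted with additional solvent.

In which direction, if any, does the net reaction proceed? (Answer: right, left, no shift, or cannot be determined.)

right

The forward reaction is endothermic. Raising T favours the endothermic direction — shift to the right.
Removing M1 (aq), a product, drives the reaction to the right.
Dilution lowers every aqueous concentration by the same factor. Δn_aq = 4 − 1 = +3, so the system shifts toward the side with more dissolved moles — to the right.
All effects act in the same direction — net shift to the right.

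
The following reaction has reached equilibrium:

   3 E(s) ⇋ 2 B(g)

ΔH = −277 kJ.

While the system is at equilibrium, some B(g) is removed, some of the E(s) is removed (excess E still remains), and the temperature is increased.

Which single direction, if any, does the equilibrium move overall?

Removing B (g), a product, drives the reaction to the right.
E is a pure solid; its activity is 1 regardless of amount, so Q is unaffected — no shift from this change.
The forward reaction is exothermic. Raising T favours the endothermic direction — shift to the left.
The individual effects push in opposite directions; without quantitative information the net direction cannot be determined.

cannot be determined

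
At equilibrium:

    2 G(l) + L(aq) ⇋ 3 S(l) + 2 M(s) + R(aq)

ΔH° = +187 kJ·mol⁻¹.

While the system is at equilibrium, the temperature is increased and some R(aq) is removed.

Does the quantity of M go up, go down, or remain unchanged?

increases

The forward reaction is endothermic. Raising T favours the endothermic direction — shift to the right.
Removing R (aq), a product, drives the reaction to the right.
The net shift is to the right. M is a product, so its amount increases.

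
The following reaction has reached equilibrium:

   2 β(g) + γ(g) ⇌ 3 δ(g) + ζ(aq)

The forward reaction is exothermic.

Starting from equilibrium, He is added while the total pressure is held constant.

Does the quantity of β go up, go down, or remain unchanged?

unchanged

Adding inert gas at constant total pressure expands the volume, scaling every reacting partial pressure by the same factor. Δn_gas = 3 − 3 = 0, so Q is unchanged — no shift.
No net shift occurs, so the amount of β is unchanged.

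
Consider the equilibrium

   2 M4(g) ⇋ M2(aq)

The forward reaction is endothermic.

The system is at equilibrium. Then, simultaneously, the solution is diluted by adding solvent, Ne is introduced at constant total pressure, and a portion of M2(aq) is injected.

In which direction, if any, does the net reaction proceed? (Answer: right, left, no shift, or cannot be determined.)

cannot be determined

Dilution lowers every aqueous concentration by the same factor. Δn_aq = 1 − 0 = +1, so the system shifts toward the side with more dissolved moles — to the right.
Adding inert gas at constant total pressure expands the volume and lowers every reacting partial pressure. With Δn_gas = 0 − 2 = -2, Q moves away from K toward the side with fewer gas moles, so the system shifts toward the side with more gas moles — to the left.
Adding M2 (aq), a product, drives the reaction to the left.
The individual effects push in opposite directions; without quantitative information the net direction cannot be determined.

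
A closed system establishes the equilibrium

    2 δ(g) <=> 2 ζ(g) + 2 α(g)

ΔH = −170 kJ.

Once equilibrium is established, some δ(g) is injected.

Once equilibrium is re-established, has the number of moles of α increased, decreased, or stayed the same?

increases

Adding δ (g), a reactant, drives the reaction to the right.
The net shift is to the right. α is a product, so its amount increases.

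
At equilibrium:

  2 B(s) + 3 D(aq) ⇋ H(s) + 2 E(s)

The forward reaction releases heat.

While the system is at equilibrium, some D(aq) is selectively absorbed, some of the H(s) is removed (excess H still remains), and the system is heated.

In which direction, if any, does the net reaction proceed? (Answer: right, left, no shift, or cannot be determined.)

left

Removing D (aq), a reactant, drives the reaction to the left.
H is a pure solid; its activity is 1 regardless of amount, so Q is unaffected — no shift from this change.
The forward reaction is exothermic. Raising T favours the endothermic direction — shift to the left.
Only the nonzero effect(s) matter; the net shift is to the left.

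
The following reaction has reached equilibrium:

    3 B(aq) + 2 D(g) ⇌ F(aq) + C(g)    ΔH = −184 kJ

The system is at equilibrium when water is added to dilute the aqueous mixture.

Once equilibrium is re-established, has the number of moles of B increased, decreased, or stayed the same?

Dilution lowers every aqueous concentration by the same factor. Δn_aq = 1 − 3 = -2, so the system shifts toward the side with more dissolved moles — to the left.
The net shift is to the left. B is a reactant, so its amount increases.

increases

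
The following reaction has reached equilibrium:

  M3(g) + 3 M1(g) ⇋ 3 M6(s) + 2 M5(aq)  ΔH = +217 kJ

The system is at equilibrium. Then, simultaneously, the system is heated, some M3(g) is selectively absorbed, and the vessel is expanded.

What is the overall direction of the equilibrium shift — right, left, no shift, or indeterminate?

cannot be determined

The forward reaction is endothermic. Raising T favours the endothermic direction — shift to the right.
Removing M3 (g), a reactant, drives the reaction to the left.
Gas moles: reactants 4, products 0 (Δn_gas = -4). Expansion shifts the system toward the side with more moles of gas — to the left.
The individual effects push in opposite directions; without quantitative information the net direction cannot be determined.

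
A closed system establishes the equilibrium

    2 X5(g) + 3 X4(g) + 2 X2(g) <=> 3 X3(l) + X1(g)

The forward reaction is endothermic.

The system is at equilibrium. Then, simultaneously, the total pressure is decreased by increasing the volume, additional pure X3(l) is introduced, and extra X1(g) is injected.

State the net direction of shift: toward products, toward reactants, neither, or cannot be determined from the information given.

left

Gas moles: reactants 7, products 1 (Δn_gas = -6). Expansion shifts the system toward the side with more moles of gas — to the left.
X3 is a pure liquid; its activity is 1 regardless of amount, so Q is unaffected — no shift from this change.
Adding X1 (g), a product, drives the reaction to the left.
Only the nonzero effect(s) matter; the net shift is to the left.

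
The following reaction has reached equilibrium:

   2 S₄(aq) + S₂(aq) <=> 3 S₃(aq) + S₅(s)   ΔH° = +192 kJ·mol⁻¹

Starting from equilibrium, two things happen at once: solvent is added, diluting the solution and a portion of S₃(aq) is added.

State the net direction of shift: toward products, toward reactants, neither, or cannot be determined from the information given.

left

Dilution scales every aqueous concentration by the same factor. Δn_aq = 3 − 3 = 0, so Q is unchanged — no shift.
Adding S₃ (aq), a product, drives the reaction to the left.
Only the nonzero effect(s) matter; the net shift is to the left.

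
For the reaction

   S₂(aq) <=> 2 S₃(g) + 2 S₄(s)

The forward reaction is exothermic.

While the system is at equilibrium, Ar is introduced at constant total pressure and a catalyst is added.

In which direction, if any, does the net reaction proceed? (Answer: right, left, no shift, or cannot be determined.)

right

Adding inert gas at constant total pressure expands the volume and lowers every reacting partial pressure. With Δn_gas = 2 − 0 = +2, Q moves away from K toward the side with fewer gas moles, so the system shifts toward the side with more gas moles — to the right.
A catalyst speeds both forward and reverse rates equally; it changes neither Q nor K — no shift from this change.
Only the nonzero effect(s) matter; the net shift is to the right.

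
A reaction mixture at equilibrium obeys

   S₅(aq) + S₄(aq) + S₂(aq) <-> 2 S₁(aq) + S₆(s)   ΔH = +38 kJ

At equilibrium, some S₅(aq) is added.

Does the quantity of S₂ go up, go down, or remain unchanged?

Adding S₅ (aq), a reactant, drives the reaction to the right.
The net shift is to the right. S₂ is a reactant, so its amount decreases.

decreases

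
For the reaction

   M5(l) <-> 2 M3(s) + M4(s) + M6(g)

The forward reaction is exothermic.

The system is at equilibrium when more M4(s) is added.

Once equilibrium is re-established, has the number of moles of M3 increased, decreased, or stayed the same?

unchanged

M4 is a pure solid; its activity is 1 regardless of amount, so Q is unaffected — no shift from this change.
No net shift occurs, so the amount of M3 is unchanged.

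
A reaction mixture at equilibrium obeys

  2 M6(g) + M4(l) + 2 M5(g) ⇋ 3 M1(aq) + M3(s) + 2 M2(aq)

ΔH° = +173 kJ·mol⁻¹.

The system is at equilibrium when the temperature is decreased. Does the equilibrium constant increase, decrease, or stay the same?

K depends on temperature via the van 't Hoff relation. The forward reaction is endothermic, so lowering T decreases K.

decreases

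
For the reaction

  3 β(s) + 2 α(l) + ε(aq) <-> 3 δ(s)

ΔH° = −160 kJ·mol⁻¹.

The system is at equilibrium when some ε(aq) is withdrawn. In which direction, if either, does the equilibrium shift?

left

Removing ε (aq), a reactant, drives the reaction to the left.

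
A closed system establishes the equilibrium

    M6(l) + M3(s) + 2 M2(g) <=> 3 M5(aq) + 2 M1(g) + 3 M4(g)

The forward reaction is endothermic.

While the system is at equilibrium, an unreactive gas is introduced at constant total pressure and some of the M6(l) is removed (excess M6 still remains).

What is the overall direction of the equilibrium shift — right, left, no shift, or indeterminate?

right

Adding inert gas at constant total pressure expands the volume and lowers every reacting partial pressure. With Δn_gas = 5 − 2 = +3, Q moves away from K toward the side with fewer gas moles, so the system shifts toward the side with more gas moles — to the right.
M6 is a pure liquid; its activity is 1 regardless of amount, so Q is unaffected — no shift from this change.
Only the nonzero effect(s) matter; the net shift is to the right.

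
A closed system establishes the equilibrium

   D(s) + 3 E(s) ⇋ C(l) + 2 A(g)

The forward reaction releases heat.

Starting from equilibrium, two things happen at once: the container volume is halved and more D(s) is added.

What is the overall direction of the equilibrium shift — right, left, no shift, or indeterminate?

left

Gas moles: reactants 0, products 2 (Δn_gas = +2). Compression shifts the system toward the side with fewer moles of gas — to the left.
D is a pure solid; its activity is 1 regardless of amount, so Q is unaffected — no shift from this change.
Only the nonzero effect(s) matter; the net shift is to the left.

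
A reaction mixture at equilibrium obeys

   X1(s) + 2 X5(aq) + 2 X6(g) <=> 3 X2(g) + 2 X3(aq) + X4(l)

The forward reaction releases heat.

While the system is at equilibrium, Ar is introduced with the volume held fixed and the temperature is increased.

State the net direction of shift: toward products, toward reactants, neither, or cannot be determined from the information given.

left

At constant volume, adding an inert gas leaves every reacting species' partial pressure unchanged, so Q is unchanged — no shift from this change.
The forward reaction is exothermic. Raising T favours the endothermic direction — shift to the left.
Only the nonzero effect(s) matter; the net shift is to the left.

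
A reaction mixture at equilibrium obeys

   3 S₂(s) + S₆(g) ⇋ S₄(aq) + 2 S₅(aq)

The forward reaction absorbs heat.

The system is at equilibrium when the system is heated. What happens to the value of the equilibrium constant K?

increases

K depends on temperature via the van 't Hoff relation. The forward reaction is endothermic, so raising T increases K.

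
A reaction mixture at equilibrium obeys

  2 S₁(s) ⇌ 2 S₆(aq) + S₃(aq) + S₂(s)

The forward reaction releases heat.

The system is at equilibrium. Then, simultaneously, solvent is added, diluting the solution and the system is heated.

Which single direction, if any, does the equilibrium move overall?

Dilution lowers every aqueous concentration by the same factor. Δn_aq = 3 − 0 = +3, so the system shifts toward the side with more dissolved moles — to the right.
The forward reaction is exothermic. Raising T favours the endothermic direction — shift to the left.
The individual effects push in opposite directions; without quantitative information the net direction cannot be determined.

cannot be determined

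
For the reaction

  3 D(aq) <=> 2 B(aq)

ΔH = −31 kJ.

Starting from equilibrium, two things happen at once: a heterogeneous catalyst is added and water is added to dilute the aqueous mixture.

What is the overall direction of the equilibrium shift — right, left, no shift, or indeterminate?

left

A catalyst speeds both forward and reverse rates equally; it changes neither Q nor K — no shift from this change.
Dilution lowers every aqueous concentration by the same factor. Δn_aq = 2 − 3 = -1, so the system shifts toward the side with more dissolved moles — to the left.
Only the nonzero effect(s) matter; the net shift is to the left.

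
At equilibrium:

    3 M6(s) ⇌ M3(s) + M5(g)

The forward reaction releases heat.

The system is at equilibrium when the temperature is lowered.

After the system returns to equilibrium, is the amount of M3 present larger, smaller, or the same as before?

The forward reaction is exothermic. Lowering T favours the exothermic direction — shift to the right.
The net shift is to the right. M3 is a product, so its amount increases.

increases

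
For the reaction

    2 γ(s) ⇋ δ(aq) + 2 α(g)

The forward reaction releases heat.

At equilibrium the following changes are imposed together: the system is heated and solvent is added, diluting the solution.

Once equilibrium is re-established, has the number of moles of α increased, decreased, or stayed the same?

The forward reaction is exothermic. Raising T favours the endothermic direction — shift to the left.
Dilution lowers every aqueous concentration by the same factor. Δn_aq = 1 − 0 = +1, so the system shifts toward the side with more dissolved moles — to the right.
The two effects oppose each other, so the net shift — and hence the change in α — cannot be determined from the given information.

cannot be determined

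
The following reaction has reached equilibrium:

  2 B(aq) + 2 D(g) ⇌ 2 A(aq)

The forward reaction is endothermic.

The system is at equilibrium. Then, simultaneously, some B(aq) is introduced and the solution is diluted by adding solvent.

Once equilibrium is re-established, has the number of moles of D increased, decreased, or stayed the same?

Adding B (aq), a reactant, drives the reaction to the right.
Dilution scales every aqueous concentration by the same factor. Δn_aq = 2 − 2 = 0, so Q is unchanged — no shift.
The net shift is to the right. D is a reactant, so its amount decreases.

decreases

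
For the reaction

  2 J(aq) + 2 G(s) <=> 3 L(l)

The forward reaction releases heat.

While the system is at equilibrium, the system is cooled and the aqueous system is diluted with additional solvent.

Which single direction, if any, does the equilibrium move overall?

The forward reaction is exothermic. Lowering T favours the exothermic direction — shift to the right.
Dilution lowers every aqueous concentration by the same factor. Δn_aq = 0 − 2 = -2, so the system shifts toward the side with more dissolved moles — to the left.
The individual effects push in opposite directions; without quantitative information the net direction cannot be determined.

cannot be determined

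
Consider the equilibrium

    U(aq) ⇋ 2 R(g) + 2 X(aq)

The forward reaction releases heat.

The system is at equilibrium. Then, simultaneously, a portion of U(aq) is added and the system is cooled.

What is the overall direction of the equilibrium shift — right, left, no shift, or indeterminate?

Adding U (aq), a reactant, drives the reaction to the right.
The forward reaction is exothermic. Lowering T favours the exothermic direction — shift to the right.
All effects act in the same direction — net shift to the right.

right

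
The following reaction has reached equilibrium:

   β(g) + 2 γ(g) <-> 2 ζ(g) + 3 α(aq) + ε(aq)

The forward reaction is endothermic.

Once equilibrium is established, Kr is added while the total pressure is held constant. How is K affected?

unchanged

The equilibrium constant depends only on temperature. This perturbation may move the position of equilibrium, but since T is unchanged, K itself is unchanged.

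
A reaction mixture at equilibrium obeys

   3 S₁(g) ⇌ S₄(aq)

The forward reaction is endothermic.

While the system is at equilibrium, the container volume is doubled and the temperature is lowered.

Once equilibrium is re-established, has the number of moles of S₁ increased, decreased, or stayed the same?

increases

Gas moles: reactants 3, products 0 (Δn_gas = -3). Expansion shifts the system toward the side with more moles of gas — to the left.
The forward reaction is endothermic. Lowering T favours the exothermic direction — shift to the left.
The net shift is to the left. S₁ is a reactant, so its amount increases.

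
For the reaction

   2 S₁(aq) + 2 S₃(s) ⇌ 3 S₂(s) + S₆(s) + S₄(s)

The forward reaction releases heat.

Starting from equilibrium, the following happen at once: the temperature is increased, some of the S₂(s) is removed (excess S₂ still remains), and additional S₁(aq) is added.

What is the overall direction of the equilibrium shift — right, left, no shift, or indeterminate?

The forward reaction is exothermic. Raising T favours the endothermic direction — shift to the left.
S₂ is a pure solid; its activity is 1 regardless of amount, so Q is unaffected — no shift from this change.
Adding S₁ (aq), a reactant, drives the reaction to the right.
The individual effects push in opposite directions; without quantitative information the net direction cannot be determined.

cannot be determined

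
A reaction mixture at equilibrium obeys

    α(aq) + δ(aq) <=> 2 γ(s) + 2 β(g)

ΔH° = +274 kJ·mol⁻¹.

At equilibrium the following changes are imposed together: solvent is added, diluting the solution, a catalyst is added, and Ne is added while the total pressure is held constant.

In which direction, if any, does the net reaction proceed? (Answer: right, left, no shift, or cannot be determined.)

Dilution lowers every aqueous concentration by the same factor. Δn_aq = 0 − 2 = -2, so the system shifts toward the side with more dissolved moles — to the left.
A catalyst speeds both forward and reverse rates equally; it changes neither Q nor K — no shift from this change.
Adding inert gas at constant total pressure expands the volume and lowers every reacting partial pressure. With Δn_gas = 2 − 0 = +2, Q moves away from K toward the side with fewer gas moles, so the system shifts toward the side with more gas moles — to the right.
The individual effects push in opposite directions; without quantitative information the net direction cannot be determined.

cannot be determined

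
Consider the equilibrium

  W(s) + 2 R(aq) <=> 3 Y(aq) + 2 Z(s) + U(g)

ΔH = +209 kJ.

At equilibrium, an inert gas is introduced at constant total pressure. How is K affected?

unchanged

The equilibrium constant depends only on temperature. This perturbation may move the position of equilibrium, but since T is unchanged, K itself is unchanged.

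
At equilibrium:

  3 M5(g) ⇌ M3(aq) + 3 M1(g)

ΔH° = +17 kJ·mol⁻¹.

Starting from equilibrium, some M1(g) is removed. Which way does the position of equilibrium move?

right

Removing M1 (g), a product, drives the reaction to the right.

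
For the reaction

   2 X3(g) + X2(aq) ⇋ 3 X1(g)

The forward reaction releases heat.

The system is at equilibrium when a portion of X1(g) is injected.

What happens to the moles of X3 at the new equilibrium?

increases

Adding X1 (g), a product, drives the reaction to the left.
The net shift is to the left. X3 is a reactant, so its amount increases.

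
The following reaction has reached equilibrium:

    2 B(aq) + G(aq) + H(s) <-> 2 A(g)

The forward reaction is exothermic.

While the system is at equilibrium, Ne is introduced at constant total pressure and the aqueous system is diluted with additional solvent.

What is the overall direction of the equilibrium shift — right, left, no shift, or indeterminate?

cannot be determined

Adding inert gas at constant total pressure expands the volume and lowers every reacting partial pressure. With Δn_gas = 2 − 0 = +2, Q moves away from K toward the side with fewer gas moles, so the system shifts toward the side with more gas moles — to the right.
Dilution lowers every aqueous concentration by the same factor. Δn_aq = 0 − 3 = -3, so the system shifts toward the side with more dissolved moles — to the left.
The individual effects push in opposite directions; without quantitative information the net direction cannot be determined.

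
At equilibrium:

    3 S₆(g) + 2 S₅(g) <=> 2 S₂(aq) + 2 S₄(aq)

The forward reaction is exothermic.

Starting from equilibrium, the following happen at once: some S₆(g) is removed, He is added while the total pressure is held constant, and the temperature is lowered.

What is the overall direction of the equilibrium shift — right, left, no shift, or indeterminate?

cannot be determined

Removing S₆ (g), a reactant, drives the reaction to the left.
Adding inert gas at constant total pressure expands the volume and lowers every reacting partial pressure. With Δn_gas = 0 − 5 = -5, Q moves away from K toward the side with fewer gas moles, so the system shifts toward the side with more gas moles — to the left.
The forward reaction is exothermic. Lowering T favours the exothermic direction — shift to the right.
The individual effects push in opposite directions; without quantitative information the net direction cannot be determined.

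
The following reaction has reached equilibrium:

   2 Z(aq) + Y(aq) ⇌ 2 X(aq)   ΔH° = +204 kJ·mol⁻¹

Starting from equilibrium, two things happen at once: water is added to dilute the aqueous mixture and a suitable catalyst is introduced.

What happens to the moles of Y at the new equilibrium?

increases

Dilution lowers every aqueous concentration by the same factor. Δn_aq = 2 − 3 = -1, so the system shifts toward the side with more dissolved moles — to the left.
A catalyst speeds both forward and reverse rates equally; it changes neither Q nor K — no shift from this change.
The net shift is to the left. Y is a reactant, so its amount increases.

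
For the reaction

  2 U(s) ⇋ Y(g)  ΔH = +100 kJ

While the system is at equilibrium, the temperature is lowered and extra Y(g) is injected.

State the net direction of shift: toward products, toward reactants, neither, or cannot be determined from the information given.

left

The forward reaction is endothermic. Lowering T favours the exothermic direction — shift to the left.
Adding Y (g), a product, drives the reaction to the left.
All effects act in the same direction — net shift to the left.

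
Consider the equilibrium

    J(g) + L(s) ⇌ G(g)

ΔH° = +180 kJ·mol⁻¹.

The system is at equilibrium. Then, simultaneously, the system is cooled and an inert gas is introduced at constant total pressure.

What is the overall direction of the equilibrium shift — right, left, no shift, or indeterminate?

The forward reaction is endothermic. Lowering T favours the exothermic direction — shift to the left.
Adding inert gas at constant total pressure expands the volume, scaling every reacting partial pressure by the same factor. Δn_gas = 1 − 1 = 0, so Q is unchanged — no shift.
Only the nonzero effect(s) matter; the net shift is to the left.

left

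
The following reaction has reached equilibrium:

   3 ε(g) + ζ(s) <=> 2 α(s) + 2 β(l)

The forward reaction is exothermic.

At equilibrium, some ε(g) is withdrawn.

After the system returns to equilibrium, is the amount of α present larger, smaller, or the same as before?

decreases

Removing ε (g), a reactant, drives the reaction to the left.
The net shift is to the left. α is a product, so its amount decreases.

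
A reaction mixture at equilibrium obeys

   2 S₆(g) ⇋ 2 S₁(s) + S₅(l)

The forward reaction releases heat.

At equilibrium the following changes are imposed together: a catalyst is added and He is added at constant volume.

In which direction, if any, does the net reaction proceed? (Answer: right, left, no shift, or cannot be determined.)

A catalyst speeds both forward and reverse rates equally; it changes neither Q nor K — no shift from this change.
At constant volume, adding an inert gas leaves every reacting species' partial pressure unchanged, so Q is unchanged — no shift from this change.
None of the changes alters Q relative to K, so there is no net shift.

no shift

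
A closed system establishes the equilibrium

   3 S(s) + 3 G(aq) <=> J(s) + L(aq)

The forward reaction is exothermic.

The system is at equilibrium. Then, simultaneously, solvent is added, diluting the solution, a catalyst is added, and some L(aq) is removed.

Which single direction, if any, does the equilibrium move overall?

cannot be determined

Dilution lowers every aqueous concentration by the same factor. Δn_aq = 1 − 3 = -2, so the system shifts toward the side with more dissolved moles — to the left.
A catalyst speeds both forward and reverse rates equally; it changes neither Q nor K — no shift from this change.
Removing L (aq), a product, drives the reaction to the right.
The individual effects push in opposite directions; without quantitative information the net direction cannot be determined.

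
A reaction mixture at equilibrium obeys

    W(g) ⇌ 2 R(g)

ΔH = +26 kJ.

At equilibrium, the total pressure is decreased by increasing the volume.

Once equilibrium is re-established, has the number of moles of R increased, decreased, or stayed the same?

Gas moles: reactants 1, products 2 (Δn_gas = +1). Expansion shifts the system toward the side with more moles of gas — to the right.
The net shift is to the right. R is a product, so its amount increases.

increases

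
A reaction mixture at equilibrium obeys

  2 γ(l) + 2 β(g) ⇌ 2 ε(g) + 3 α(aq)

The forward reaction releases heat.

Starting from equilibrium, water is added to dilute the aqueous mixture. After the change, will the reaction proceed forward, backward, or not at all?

right

Dilution lowers every aqueous concentration by the same factor. Δn_aq = 3 − 0 = +3, so the system shifts toward the side with more dissolved moles — to the right.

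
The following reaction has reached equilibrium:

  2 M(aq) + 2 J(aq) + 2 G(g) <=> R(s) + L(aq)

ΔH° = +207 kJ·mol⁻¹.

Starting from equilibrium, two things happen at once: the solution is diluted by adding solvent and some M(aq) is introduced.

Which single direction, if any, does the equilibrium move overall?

cannot be determined

Dilution lowers every aqueous concentration by the same factor. Δn_aq = 1 − 4 = -3, so the system shifts toward the side with more dissolved moles — to the left.
Adding M (aq), a reactant, drives the reaction to the right.
The individual effects push in opposite directions; without quantitative information the net direction cannot be determined.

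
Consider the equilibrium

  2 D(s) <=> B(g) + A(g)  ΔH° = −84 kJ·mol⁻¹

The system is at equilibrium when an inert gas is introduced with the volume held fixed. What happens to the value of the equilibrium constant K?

The equilibrium constant depends only on temperature. This perturbation changes neither the position of equilibrium nor K.

unchanged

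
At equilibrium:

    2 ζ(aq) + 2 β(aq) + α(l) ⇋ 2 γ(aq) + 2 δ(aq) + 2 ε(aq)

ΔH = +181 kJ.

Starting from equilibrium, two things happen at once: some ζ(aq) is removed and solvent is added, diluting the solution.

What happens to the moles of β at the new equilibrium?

cannot be determined

Removing ζ (aq), a reactant, drives the reaction to the left.
Dilution lowers every aqueous concentration by the same factor. Δn_aq = 6 − 4 = +2, so the system shifts toward the side with more dissolved moles — to the right.
The two effects oppose each other, so the net shift — and hence the change in β — cannot be determined from the given information.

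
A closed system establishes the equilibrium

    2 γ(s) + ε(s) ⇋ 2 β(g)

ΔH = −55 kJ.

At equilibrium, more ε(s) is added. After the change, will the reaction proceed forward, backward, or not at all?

ε is a pure solid; its activity is 1 regardless of amount, so Q is unaffected — no shift from this change.

no shift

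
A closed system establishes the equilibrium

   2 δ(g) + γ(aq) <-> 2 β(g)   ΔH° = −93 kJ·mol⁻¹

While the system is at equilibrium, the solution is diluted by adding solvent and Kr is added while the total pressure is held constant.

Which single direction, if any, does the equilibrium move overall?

left

Dilution lowers every aqueous concentration by the same factor. Δn_aq = 0 − 1 = -1, so the system shifts toward the side with more dissolved moles — to the left.
Adding inert gas at constant total pressure expands the volume, scaling every reacting partial pressure by the same factor. Δn_gas = 2 − 2 = 0, so Q is unchanged — no shift.
Only the nonzero effect(s) matter; the net shift is to the left.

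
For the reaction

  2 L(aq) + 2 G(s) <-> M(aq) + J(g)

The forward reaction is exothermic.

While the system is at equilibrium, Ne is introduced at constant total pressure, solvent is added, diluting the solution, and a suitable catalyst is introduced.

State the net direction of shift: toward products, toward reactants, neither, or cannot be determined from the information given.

cannot be determined

Adding inert gas at constant total pressure expands the volume and lowers every reacting partial pressure. With Δn_gas = 1 − 0 = +1, Q moves away from K toward the side with fewer gas moles, so the system shifts toward the side with more gas moles — to the right.
Dilution lowers every aqueous concentration by the same factor. Δn_aq = 1 − 2 = -1, so the system shifts toward the side with more dissolved moles — to the left.
A catalyst speeds both forward and reverse rates equally; it changes neither Q nor K — no shift from this change.
The individual effects push in opposite directions; without quantitative information the net direction cannot be determined.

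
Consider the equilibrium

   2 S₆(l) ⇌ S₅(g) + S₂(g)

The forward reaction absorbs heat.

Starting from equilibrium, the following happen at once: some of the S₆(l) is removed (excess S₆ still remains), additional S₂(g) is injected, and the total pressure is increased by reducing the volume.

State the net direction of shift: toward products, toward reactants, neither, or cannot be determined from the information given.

left

S₆ is a pure liquid; its activity is 1 regardless of amount, so Q is unaffected — no shift from this change.
Adding S₂ (g), a product, drives the reaction to the left.
Gas moles: reactants 0, products 2 (Δn_gas = +2). Compression shifts the system toward the side with fewer moles of gas — to the left.
Only the nonzero effect(s) matter; the net shift is to the left.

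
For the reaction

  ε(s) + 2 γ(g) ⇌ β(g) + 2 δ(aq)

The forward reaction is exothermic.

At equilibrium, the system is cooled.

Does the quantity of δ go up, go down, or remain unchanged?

increases

The forward reaction is exothermic. Lowering T favours the exothermic direction — shift to the right.
The net shift is to the right. δ is a product, so its amount increases.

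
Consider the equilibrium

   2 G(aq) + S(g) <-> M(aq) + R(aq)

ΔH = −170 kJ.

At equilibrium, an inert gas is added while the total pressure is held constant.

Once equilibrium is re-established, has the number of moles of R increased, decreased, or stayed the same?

decreases

Adding inert gas at constant total pressure expands the volume and lowers every reacting partial pressure. With Δn_gas = 0 − 1 = -1, Q moves away from K toward the side with fewer gas moles, so the system shifts toward the side with more gas moles — to the left.
The net shift is to the left. R is a product, so its amount decreases.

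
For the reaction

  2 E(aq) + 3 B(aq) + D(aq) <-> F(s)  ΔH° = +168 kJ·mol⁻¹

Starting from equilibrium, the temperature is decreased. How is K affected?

decreases

K depends on temperature via the van 't Hoff relation. The forward reaction is endothermic, so lowering T decreases K.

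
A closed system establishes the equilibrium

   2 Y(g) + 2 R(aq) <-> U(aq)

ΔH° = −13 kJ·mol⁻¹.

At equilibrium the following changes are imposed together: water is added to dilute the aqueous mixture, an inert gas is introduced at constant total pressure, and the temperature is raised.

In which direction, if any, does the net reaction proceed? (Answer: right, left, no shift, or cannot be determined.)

Dilution lowers every aqueous concentration by the same factor. Δn_aq = 1 − 2 = -1, so the system shifts toward the side with more dissolved moles — to the left.
Adding inert gas at constant total pressure expands the volume and lowers every reacting partial pressure. With Δn_gas = 0 − 2 = -2, Q moves away from K toward the side with fewer gas moles, so the system shifts toward the side with more gas moles — to the left.
The forward reaction is exothermic. Raising T favours the endothermic direction — shift to the left.
All effects act in the same direction — net shift to the left.

left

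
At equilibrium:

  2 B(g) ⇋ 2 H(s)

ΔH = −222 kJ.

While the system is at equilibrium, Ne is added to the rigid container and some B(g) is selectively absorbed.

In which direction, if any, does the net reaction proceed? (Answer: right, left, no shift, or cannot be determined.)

At constant volume, adding an inert gas leaves every reacting species' partial pressure unchanged, so Q is unchanged — no shift from this change.
Removing B (g), a reactant, drives the reaction to the left.
Only the nonzero effect(s) matter; the net shift is to the left.

left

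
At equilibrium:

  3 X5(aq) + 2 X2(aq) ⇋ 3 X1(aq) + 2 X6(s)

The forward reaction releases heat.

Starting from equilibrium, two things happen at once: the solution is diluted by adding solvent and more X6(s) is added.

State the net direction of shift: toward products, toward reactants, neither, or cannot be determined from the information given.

left

Dilution lowers every aqueous concentration by the same factor. Δn_aq = 3 − 5 = -2, so the system shifts toward the side with more dissolved moles — to the left.
X6 is a pure solid; its activity is 1 regardless of amount, so Q is unaffected — no shift from this change.
Only the nonzero effect(s) matter; the net shift is to the left.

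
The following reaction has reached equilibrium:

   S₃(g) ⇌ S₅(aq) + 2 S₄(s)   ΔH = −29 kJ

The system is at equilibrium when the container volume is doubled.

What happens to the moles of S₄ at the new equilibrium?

decreases

Gas moles: reactants 1, products 0 (Δn_gas = -1). Expansion shifts the system toward the side with more moles of gas — to the left.
The net shift is to the left. S₄ is a product, so its amount decreases.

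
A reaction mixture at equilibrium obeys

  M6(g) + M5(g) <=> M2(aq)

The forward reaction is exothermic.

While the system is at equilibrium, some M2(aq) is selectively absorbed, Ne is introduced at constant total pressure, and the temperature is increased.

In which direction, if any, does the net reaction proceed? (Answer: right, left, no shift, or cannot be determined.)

Removing M2 (aq), a product, drives the reaction to the right.
Adding inert gas at constant total pressure expands the volume and lowers every reacting partial pressure. With Δn_gas = 0 − 2 = -2, Q moves away from K toward the side with fewer gas moles, so the system shifts toward the side with more gas moles — to the left.
The forward reaction is exothermic. Raising T favours the endothermic direction — shift to the left.
The individual effects push in opposite directions; without quantitative information the net direction cannot be determined.

cannot be determined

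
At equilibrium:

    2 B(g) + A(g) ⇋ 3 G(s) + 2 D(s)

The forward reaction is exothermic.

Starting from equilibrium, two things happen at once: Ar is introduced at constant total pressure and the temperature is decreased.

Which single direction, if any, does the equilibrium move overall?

cannot be determined

Adding inert gas at constant total pressure expands the volume and lowers every reacting partial pressure. With Δn_gas = 0 − 3 = -3, Q moves away from K toward the side with fewer gas moles, so the system shifts toward the side with more gas moles — to the left.
The forward reaction is exothermic. Lowering T favours the exothermic direction — shift to the right.
The individual effects push in opposite directions; without quantitative information the net direction cannot be determined.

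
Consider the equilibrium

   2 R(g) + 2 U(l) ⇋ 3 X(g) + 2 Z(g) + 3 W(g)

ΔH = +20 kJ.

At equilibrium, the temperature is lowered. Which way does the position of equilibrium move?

left

The forward reaction is endothermic. Lowering T favours the exothermic direction — shift to the left.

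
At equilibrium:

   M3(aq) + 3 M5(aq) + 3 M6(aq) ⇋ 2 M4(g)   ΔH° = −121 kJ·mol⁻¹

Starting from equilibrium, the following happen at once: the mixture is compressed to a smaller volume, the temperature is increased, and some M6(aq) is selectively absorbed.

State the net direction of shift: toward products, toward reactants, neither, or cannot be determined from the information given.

Gas moles: reactants 0, products 2 (Δn_gas = +2). Compression shifts the system toward the side with fewer moles of gas — to the left.
The forward reaction is exothermic. Raising T favours the endothermic direction — shift to the left.
Removing M6 (aq), a reactant, drives the reaction to the left.
All effects act in the same direction — net shift to the left.

left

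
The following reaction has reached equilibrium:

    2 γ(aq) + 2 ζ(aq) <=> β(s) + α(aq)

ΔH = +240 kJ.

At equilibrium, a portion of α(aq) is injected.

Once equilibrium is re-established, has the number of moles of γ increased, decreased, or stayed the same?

Adding α (aq), a product, drives the reaction to the left.
The net shift is to the left. γ is a reactant, so its amount increases.

increases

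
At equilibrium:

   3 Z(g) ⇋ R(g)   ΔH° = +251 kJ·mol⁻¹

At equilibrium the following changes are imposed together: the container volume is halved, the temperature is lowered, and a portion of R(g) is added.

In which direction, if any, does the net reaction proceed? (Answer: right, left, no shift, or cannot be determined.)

Gas moles: reactants 3, products 1 (Δn_gas = -2). Compression shifts the system toward the side with fewer moles of gas — to the right.
The forward reaction is endothermic. Lowering T favours the exothermic direction — shift to the left.
Adding R (g), a product, drives the reaction to the left.
The individual effects push in opposite directions; without quantitative information the net direction cannot be determined.

cannot be determined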